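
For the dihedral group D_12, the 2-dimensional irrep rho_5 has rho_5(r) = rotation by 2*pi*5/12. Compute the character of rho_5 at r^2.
chi_{rho_5}(r^2) = 2*cos(2*pi*5*2/12) = 1

Proof sketch: rho_5(r^2) is rotation by angle 2*pi*5*2/12, whose trace is 2*cos(2*pi*5*2/12) = 1.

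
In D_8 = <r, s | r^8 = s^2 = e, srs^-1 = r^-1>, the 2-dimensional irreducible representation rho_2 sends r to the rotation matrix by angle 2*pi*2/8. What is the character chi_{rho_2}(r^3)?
chi_{rho_2}(r^3) = 2*cos(2*pi*2*3/8) = 0

rho_2(r^3) is rotation by angle 2*pi*2*3/8, whose trace is 2*cos(2*pi*2*3/8) = 0.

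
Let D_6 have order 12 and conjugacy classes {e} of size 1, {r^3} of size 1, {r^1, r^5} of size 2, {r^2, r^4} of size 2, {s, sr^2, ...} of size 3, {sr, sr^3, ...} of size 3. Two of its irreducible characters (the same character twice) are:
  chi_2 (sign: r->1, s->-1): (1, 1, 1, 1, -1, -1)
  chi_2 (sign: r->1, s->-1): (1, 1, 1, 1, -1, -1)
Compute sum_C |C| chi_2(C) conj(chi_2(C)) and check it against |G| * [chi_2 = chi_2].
Sum = 12 = |G| = 12; so <chi_2, chi_2> = 1 (norm-1 confirms irreducibility).

Justification: Compute term by term over conjugacy classes (|C| * chi_2(C) * conj(chi_2(C))):
  1*(1)*conj(1) + 1*(1)*conj(1) + 2*(1)*conj(1) + 2*(1)*conj(1) + 3*(-1)*conj(-1) + 3*(-1)*conj(-1)
  = (1) + (1) + (2) + (2) + (3) + (3)
  = 12.
Dividing by |G| = 12 gives 12/12 = 1, matching the row-orthogonality relation <chi_2, chi_2> = [chi_2 = chi_2].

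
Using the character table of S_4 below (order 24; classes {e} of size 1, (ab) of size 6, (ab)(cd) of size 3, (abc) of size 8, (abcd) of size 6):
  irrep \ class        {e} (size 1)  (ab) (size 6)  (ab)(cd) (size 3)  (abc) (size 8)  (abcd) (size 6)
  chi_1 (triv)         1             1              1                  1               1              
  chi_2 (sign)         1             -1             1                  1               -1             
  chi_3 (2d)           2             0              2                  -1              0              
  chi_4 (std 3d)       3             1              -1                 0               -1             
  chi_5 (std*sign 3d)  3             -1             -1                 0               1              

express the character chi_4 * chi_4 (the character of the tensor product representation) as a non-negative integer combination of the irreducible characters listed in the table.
chi_4 tensor chi_4 = chi_1 + chi_3 + chi_4 + chi_5 (all other irreducibles have multiplicity 0).

Proof sketch: The character of a tensor product is the pointwise product (chi_4 * chi_4)(C) = chi_4(C) * chi_4(C):
  {e}: (3)*(3), (ab): (1)*(1), (ab)(cd): (-1)*(-1), (abc): (0)*(0), (abcd): (-1)*(-1)
so (chi_4 * chi_4) takes values
  {e} -> 9, (ab) -> 1, (ab)(cd) -> 1, (abc) -> 0, (abcd) -> 1.
Now take the inner product of this character with each irreducible chi from the table, <chi_4*chi_4, chi> = (1/24) sum_C |C| (chi_4*chi_4)(C) conj(chi(C)):
  <chi_4*chi_4, chi_1> = (1/24)[1*(9)*conj(1) + 6*(1)*conj(1) + 3*(1)*conj(1) + 8*(0)*conj(1) + 6*(1)*conj(1)]
      = (1/24)[(9) + (6) + (3) + (0) + (6)] = 24/24 = 1
  <chi_4*chi_4, chi_2> = (1/24)[1*(9)*conj(1) + 6*(1)*conj(-1) + 3*(1)*conj(1) + 8*(0)*conj(1) + 6*(1)*conj(-1)]
      = (1/24)[(9) + (-6) + (3) + (0) + (-6)] = 0/24 = 0
  <chi_4*chi_4, chi_3> = (1/24)[1*(9)*conj(2) + 6*(1)*conj(0) + 3*(1)*conj(2) + 8*(0)*conj(-1) + 6*(1)*conj(0)]
      = (1/24)[(18) + (0) + (6) + (0) + (0)] = 24/24 = 1
  <chi_4*chi_4, chi_4> = (1/24)[1*(9)*conj(3) + 6*(1)*conj(1) + 3*(1)*conj(-1) + 8*(0)*conj(0) + 6*(1)*conj(-1)]
      = (1/24)[(27) + (6) + (-3) + (0) + (-6)] = 24/24 = 1
  <chi_4*chi_4, chi_5> = (1/24)[1*(9)*conj(3) + 6*(1)*conj(-1) + 3*(1)*conj(-1) + 8*(0)*conj(0) + 6*(1)*conj(1)]
      = (1/24)[(27) + (-6) + (-3) + (0) + (6)] = 24/24 = 1
Hence the multiplicities are chi_1: 1, chi_3: 1, chi_4: 1, chi_5: 1. Dimension check: dim(chi_4)*dim(chi_4) = 3*3 = 9 and sum (mult * dim) = 1*1 + 1*2 + 1*3 + 1*3 = 9.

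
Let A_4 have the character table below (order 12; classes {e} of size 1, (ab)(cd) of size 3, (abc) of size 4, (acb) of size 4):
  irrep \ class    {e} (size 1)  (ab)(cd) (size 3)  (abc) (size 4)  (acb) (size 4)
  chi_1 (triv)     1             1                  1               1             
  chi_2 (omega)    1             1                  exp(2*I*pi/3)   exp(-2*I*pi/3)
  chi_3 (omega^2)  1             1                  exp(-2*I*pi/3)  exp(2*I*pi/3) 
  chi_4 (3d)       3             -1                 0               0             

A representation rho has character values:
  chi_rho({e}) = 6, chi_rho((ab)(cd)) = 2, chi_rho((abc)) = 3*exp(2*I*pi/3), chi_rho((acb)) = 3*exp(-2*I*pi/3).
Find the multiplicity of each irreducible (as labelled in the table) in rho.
Multiplicities: chi_1: 0, chi_2: 3, chi_3: 0, chi_4: 1.

Details: Use <chi_rho, chi> = (1/|G|) sum_C |C| * chi_rho(C) * conj(chi(C)) with |G| = 12 for each irreducible chi in the table:
  <chi_rho, chi_1> = (1/12)[1*(6)*conj(1) + 3*(2)*conj(1) + 4*(3*exp(2*I*pi/3))*conj(1) + 4*(3*exp(-2*I*pi/3))*conj(1)]
      = (1/12)[(6) + (6) + (12*exp(2*I*pi/3)) + (12*exp(-2*I*pi/3))] = 0/12 = 0
  <chi_rho, chi_2> = (1/12)[1*(6)*conj(1) + 3*(2)*conj(1) + 4*(3*exp(2*I*pi/3))*conj(exp(2*I*pi/3)) + 4*(3*exp(-2*I*pi/3))*conj(exp(-2*I*pi/3))]
      = (1/12)[(6) + (6) + (12) + (12)] = 36/12 = 3
  <chi_rho, chi_3> = (1/12)[1*(6)*conj(1) + 3*(2)*conj(1) + 4*(3*exp(2*I*pi/3))*conj(exp(-2*I*pi/3)) + 4*(3*exp(-2*I*pi/3))*conj(exp(2*I*pi/3))]
      = (1/12)[(6) + (6) + (12*exp(-2*I*pi/3)) + (12*exp(2*I*pi/3))] = 0/12 = 0
  <chi_rho, chi_4> = (1/12)[1*(6)*conj(3) + 3*(2)*conj(-1) + 4*(3*exp(2*I*pi/3))*conj(0) + 4*(3*exp(-2*I*pi/3))*conj(0)]
      = (1/12)[(18) + (-6) + (0) + (0)] = 12/12 = 1
(Exp terms are combined using exp(i*s)*conj(exp(i*t)) = exp(i*(s-t)), and sums of them are collapsed using the identity that for every m > 1 the m distinct m-th roots of unity sum to 0, e.g. 1 + exp(2*I*pi/3) + exp(-2*I*pi/3) = 0.)
Dimension check: dim(rho) = sum (mult * dim) = 0*1 + 3*1 + 0*1 + 1*3 = 6 = chi_rho(e) = 6.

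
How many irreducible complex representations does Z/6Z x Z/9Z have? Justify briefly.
54

Working: The number of irreducible complex representations of a finite group equals its number of conjugacy classes. Z/6Z x Z/9Z is abelian of order 54, so every element is its own conjugacy class: 54 classes, so Z/6Z x Z/9Z (order 54) has exactly 54 irreducible complex representations.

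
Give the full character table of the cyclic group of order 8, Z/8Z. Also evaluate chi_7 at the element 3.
Character table of Z/8Z (irreps indexed chi_0,...,chi_7 with chi_k(m) = zeta_8^(k*m), zeta_8 = exp(2*pi*i/8)):
  irrep \ class  {0} (size 1)  {1} (size 1)    {2} (size 1)  {3} (size 1)    {4} (size 1)  {5} (size 1)    {6} (size 1)  {7} (size 1)  
  chi_0          1             1               1             1               1             1               1             1             
  chi_1          1             exp(I*pi/4)     I             exp(3*I*pi/4)   -1            exp(-3*I*pi/4)  -I            exp(-I*pi/4)  
  chi_2          1             I               -1            -I              1             I               -1            -I            
  chi_3          1             exp(3*I*pi/4)   -I            exp(I*pi/4)     -1            exp(-I*pi/4)    I             exp(-3*I*pi/4)
  chi_4          1             -1              1             -1              1             -1              1             -1            
  chi_5          1             exp(-3*I*pi/4)  I             exp(-I*pi/4)    -1            exp(I*pi/4)     -I            exp(3*I*pi/4) 
  chi_6          1             -I              -1            I               1             -I              -1            I             
  chi_7          1             exp(-I*pi/4)    -I            exp(-3*I*pi/4)  -1            exp(3*I*pi/4)   I             exp(I*pi/4)   

Spot check: chi_7(3) = zeta_8^(7*3) = zeta_8^21 = exp(-3*I*pi/4).

Justification: Z/8Z is abelian, so all 8 irreducible complex representations are 1-dimensional. They are given by chi_k(m) = zeta_8^(k*m) for k = 0,...,7. Row orthogonality: sum_m chi_k(m) conj(chi_l(m)) = 8 * [k = l].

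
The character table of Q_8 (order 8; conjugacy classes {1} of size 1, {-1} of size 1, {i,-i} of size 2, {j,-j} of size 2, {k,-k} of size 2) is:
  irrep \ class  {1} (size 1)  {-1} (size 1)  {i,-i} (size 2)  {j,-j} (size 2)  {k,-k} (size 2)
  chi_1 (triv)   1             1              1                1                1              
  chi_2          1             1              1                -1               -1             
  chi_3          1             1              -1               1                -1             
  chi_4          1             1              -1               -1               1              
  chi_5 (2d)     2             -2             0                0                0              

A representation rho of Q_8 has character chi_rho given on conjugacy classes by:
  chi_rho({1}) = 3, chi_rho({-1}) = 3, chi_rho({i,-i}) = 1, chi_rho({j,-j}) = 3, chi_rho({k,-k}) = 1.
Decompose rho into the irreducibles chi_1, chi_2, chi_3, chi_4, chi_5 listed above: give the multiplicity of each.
Multiplicities: chi_1: 2, chi_2: 0, chi_3: 1, chi_4: 0, chi_5: 0.

Details: Use <chi_rho, chi> = (1/|G|) sum_C |C| * chi_rho(C) * conj(chi(C)) with |G| = 8 for each irreducible chi in the table:
  <chi_rho, chi_1> = (1/8)[1*(3)*conj(1) + 1*(3)*conj(1) + 2*(1)*conj(1) + 2*(3)*conj(1) + 2*(1)*conj(1)]
      = (1/8)[(3) + (3) + (2) + (6) + (2)] = 16/8 = 2
  <chi_rho, chi_2> = (1/8)[1*(3)*conj(1) + 1*(3)*conj(1) + 2*(1)*conj(1) + 2*(3)*conj(-1) + 2*(1)*conj(-1)]
      = (1/8)[(3) + (3) + (2) + (-6) + (-2)] = 0/8 = 0
  <chi_rho, chi_3> = (1/8)[1*(3)*conj(1) + 1*(3)*conj(1) + 2*(1)*conj(-1) + 2*(3)*conj(1) + 2*(1)*conj(-1)]
      = (1/8)[(3) + (3) + (-2) + (6) + (-2)] = 8/8 = 1
  <chi_rho, chi_4> = (1/8)[1*(3)*conj(1) + 1*(3)*conj(1) + 2*(1)*conj(-1) + 2*(3)*conj(-1) + 2*(1)*conj(1)]
      = (1/8)[(3) + (3) + (-2) + (-6) + (2)] = 0/8 = 0
  <chi_rho, chi_5> = (1/8)[1*(3)*conj(2) + 1*(3)*conj(-2) + 2*(1)*conj(0) + 2*(3)*conj(0) + 2*(1)*conj(0)]
      = (1/8)[(6) + (-6) + (0) + (0) + (0)] = 0/8 = 0
Dimension check: dim(rho) = sum (mult * dim) = 2*1 + 0*1 + 1*1 + 0*1 + 0*2 = 3 = chi_rho(e) = 3.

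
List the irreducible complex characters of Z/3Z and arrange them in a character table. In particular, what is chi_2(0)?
Character table of Z/3Z (irreps indexed chi_0,...,chi_2 with chi_k(m) = zeta_3^(k*m), zeta_3 = exp(2*pi*i/3)):
  irrep \ class  {0} (size 1)  {1} (size 1)    {2} (size 1)  
  chi_0          1             1               1             
  chi_1          1             exp(2*I*pi/3)   exp(-2*I*pi/3)
  chi_2          1             exp(-2*I*pi/3)  exp(2*I*pi/3) 

Spot check: chi_2(0) = zeta_3^(2*0) = zeta_3^0 = 1.

Z/3Z is abelian, so all 3 irreducible complex representations are 1-dimensional. They are given by chi_k(m) = zeta_3^(k*m) for k = 0,...,2. Row orthogonality: sum_m chi_k(m) conj(chi_l(m)) = 3 * [k = l].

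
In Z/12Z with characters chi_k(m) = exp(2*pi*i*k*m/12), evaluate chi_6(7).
chi_6(7) = zeta_12^42 = -1

Justification: chi_6(7) = zeta_12^(6*7) = zeta_12^42. Since zeta_12^12 = 1, this equals zeta_12^6 = exp(2*pi*i*6/12) = -1.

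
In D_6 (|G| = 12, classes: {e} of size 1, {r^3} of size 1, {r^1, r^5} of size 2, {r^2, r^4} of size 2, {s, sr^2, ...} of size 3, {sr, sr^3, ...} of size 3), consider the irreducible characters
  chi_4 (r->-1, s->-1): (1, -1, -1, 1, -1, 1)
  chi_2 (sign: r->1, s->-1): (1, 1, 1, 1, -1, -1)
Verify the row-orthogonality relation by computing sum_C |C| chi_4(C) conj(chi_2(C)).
Sum = 0; so <chi_4, chi_2> = 0 (distinct irreducibles are orthogonal).

Reasoning: Compute term by term over conjugacy classes (|C| * chi_4(C) * conj(chi_2(C))):
  1*(1)*conj(1) + 1*(-1)*conj(1) + 2*(-1)*conj(1) + 2*(1)*conj(1) + 3*(-1)*conj(-1) + 3*(1)*conj(-1)
  = (1) + (-1) + (-2) + (2) + (3) + (-3)
  = 0.
Dividing by |G| = 12 gives 0/12 = 0, matching the row-orthogonality relation <chi_4, chi_2> = [chi_4 = chi_2].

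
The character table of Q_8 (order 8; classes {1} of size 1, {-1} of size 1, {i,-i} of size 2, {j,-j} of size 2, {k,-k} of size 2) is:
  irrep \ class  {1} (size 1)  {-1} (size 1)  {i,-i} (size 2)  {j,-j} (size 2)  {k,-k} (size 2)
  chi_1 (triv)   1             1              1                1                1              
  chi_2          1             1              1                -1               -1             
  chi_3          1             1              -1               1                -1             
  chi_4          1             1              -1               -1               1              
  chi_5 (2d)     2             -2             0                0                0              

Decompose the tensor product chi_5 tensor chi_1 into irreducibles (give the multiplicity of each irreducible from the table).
chi_5 tensor chi_1 = chi_5 (all other irreducibles have multiplicity 0).

Argument: The character of a tensor product is the pointwise product (chi_5 * chi_1)(C) = chi_5(C) * chi_1(C):
  {1}: (2)*(1), {-1}: (-2)*(1), {i,-i}: (0)*(1), {j,-j}: (0)*(1), {k,-k}: (0)*(1)
so (chi_5 * chi_1) takes values
  {1} -> 2, {-1} -> -2, {i,-i} -> 0, {j,-j} -> 0, {k,-k} -> 0.
Now take the inner product of this character with each irreducible chi from the table, <chi_5*chi_1, chi> = (1/8) sum_C |C| (chi_5*chi_1)(C) conj(chi(C)):
  <chi_5*chi_1, chi_1> = (1/8)[1*(2)*conj(1) + 1*(-2)*conj(1) + 2*(0)*conj(1) + 2*(0)*conj(1) + 2*(0)*conj(1)]
      = (1/8)[(2) + (-2) + (0) + (0) + (0)] = 0/8 = 0
  <chi_5*chi_1, chi_2> = (1/8)[1*(2)*conj(1) + 1*(-2)*conj(1) + 2*(0)*conj(1) + 2*(0)*conj(-1) + 2*(0)*conj(-1)]
      = (1/8)[(2) + (-2) + (0) + (0) + (0)] = 0/8 = 0
  <chi_5*chi_1, chi_3> = (1/8)[1*(2)*conj(1) + 1*(-2)*conj(1) + 2*(0)*conj(-1) + 2*(0)*conj(1) + 2*(0)*conj(-1)]
      = (1/8)[(2) + (-2) + (0) + (0) + (0)] = 0/8 = 0
  <chi_5*chi_1, chi_4> = (1/8)[1*(2)*conj(1) + 1*(-2)*conj(1) + 2*(0)*conj(-1) + 2*(0)*conj(-1) + 2*(0)*conj(1)]
      = (1/8)[(2) + (-2) + (0) + (0) + (0)] = 0/8 = 0
  <chi_5*chi_1, chi_5> = (1/8)[1*(2)*conj(2) + 1*(-2)*conj(-2) + 2*(0)*conj(0) + 2*(0)*conj(0) + 2*(0)*conj(0)]
      = (1/8)[(4) + (4) + (0) + (0) + (0)] = 8/8 = 1
Hence the multiplicities are chi_5: 1. Dimension check: dim(chi_5)*dim(chi_1) = 2*1 = 2 and sum (mult * dim) = 1*2 = 2.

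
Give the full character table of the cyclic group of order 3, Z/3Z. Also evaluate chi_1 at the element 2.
Character table of Z/3Z (irreps indexed chi_0,...,chi_2 with chi_k(m) = zeta_3^(k*m), zeta_3 = exp(2*pi*i/3)):
  irrep \ class  {0} (size 1)  {1} (size 1)    {2} (size 1)  
  chi_0          1             1               1             
  chi_1          1             exp(2*I*pi/3)   exp(-2*I*pi/3)
  chi_2          1             exp(-2*I*pi/3)  exp(2*I*pi/3) 

Spot check: chi_1(2) = zeta_3^(1*2) = zeta_3^2 = exp(-2*I*pi/3).

Proof sketch: Z/3Z is abelian, so all 3 irreducible complex representations are 1-dimensional. They are given by chi_k(m) = zeta_3^(k*m) for k = 0,...,2. Row orthogonality: sum_m chi_k(m) conj(chi_l(m)) = 3 * [k = l].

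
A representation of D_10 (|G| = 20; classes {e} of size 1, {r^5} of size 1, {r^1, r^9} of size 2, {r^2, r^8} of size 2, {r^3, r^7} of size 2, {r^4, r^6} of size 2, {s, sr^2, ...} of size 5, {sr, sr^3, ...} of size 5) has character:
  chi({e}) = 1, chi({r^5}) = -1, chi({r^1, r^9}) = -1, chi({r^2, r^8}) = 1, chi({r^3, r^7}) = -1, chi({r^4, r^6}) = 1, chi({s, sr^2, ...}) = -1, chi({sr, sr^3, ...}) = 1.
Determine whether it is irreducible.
Irreducible: <chi, chi> = 1.

Reasoning: <chi, chi> = (1/|G|) sum_C |C| * |chi(C)|^2 = (1/20)[1*|1|^2 + 1*|-1|^2 + 2*|-1|^2 + 2*|1|^2 + 2*|-1|^2 + 2*|1|^2 + 5*|-1|^2 + 5*|1|^2]
  = (1/20)[(1) + (1) + (2) + (2) + (2) + (2) + (5) + (5)] = 20/20 = 1.
A character is irreducible iff <chi, chi> = 1, so this representation is irreducible.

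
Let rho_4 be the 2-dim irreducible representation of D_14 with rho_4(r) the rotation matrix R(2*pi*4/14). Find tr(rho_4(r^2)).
chi_{rho_4}(r^2) = 2*cos(2*pi*4*2/14) = -2*cos(pi/7)

Reasoning: rho_4(r^2) is rotation by angle 2*pi*4*2/14, whose trace is 2*cos(2*pi*4*2/14) = -2*cos(pi/7).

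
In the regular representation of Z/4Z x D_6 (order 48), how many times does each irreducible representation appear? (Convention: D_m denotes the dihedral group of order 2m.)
Each irreducible V_i of dimension d_i appears with multiplicity d_i, i.e. rho_reg = (direct sum over all irreducibles V_i) d_i V_i. The irreducible dimensions for Z/4Z x D_6 are 1, 1, 1, 1, 1, 1, 1, 1, 1, 1, 1, 1, 1, 1, 1, 1, 2, 2, 2, 2, 2, 2, 2, 2: 16 irreducibles of dimension 1, each with multiplicity 1; 8 irreducibles of dimension 2, each with multiplicity 2. Total dimension 16*1*1 + 8*2*2 = 48 = |G|.

Justification: General theorem: in the regular representation of a finite group G, each irreducible appears with multiplicity equal to its dimension. Check: dim(rho_reg) = sum d_i^2 = 1 + 1 + 1 + 1 + 1 + 1 + 1 + 1 + 1 + 1 + 1 + 1 + 1 + 1 + 1 + 1 + 4 + 4 + 4 + 4 + 4 + 4 + 4 + 4 = 48 = |G|.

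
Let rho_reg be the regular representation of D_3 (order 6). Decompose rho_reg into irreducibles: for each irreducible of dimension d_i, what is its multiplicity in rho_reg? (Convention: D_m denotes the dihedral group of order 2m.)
Each irreducible V_i of dimension d_i appears with multiplicity d_i, i.e. rho_reg = (direct sum over all irreducibles V_i) d_i V_i. The irreducible dimensions for D_3 are 1, 1, 2: 2 irreducibles of dimension 1, each with multiplicity 1; 1 irreducible of dimension 2, with multiplicity 2. Total dimension 2*1*1 + 1*2*2 = 6 = |G|.

Working: General theorem: in the regular representation of a finite group G, each irreducible appears with multiplicity equal to its dimension. Check: dim(rho_reg) = sum d_i^2 = 1 + 1 + 4 = 6 = |G|.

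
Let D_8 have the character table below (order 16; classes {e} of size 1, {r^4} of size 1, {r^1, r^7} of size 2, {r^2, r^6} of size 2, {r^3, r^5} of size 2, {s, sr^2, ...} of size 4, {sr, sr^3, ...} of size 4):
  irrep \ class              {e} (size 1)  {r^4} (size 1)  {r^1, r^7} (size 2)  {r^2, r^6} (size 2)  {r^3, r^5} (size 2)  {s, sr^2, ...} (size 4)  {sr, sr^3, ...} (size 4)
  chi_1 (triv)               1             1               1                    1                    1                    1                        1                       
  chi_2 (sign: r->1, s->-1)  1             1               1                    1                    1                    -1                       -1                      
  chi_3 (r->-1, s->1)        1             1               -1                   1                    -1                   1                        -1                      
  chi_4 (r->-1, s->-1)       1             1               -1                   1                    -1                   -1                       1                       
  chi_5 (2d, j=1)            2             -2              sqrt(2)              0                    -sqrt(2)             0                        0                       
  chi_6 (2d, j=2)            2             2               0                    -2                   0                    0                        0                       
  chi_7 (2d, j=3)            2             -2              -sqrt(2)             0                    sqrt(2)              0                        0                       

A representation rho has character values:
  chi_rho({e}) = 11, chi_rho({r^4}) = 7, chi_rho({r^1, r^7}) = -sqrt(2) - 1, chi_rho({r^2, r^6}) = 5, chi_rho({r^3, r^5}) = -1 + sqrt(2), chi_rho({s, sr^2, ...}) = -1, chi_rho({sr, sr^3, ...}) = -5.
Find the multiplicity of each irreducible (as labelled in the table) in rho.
Multiplicities: chi_1: 0, chi_2: 3, chi_3: 3, chi_4: 1, chi_5: 0, chi_6: 1, chi_7: 1.

Explanation: Use <chi_rho, chi> = (1/|G|) sum_C |C| * chi_rho(C) * conj(chi(C)) with |G| = 16 for each irreducible chi in the table:
  <chi_rho, chi_1> = (1/16)[1*(11)*conj(1) + 1*(7)*conj(1) + 2*(-sqrt(2) - 1)*conj(1) + 2*(5)*conj(1) + 2*(-1 + sqrt(2))*conj(1) + 4*(-1)*conj(1) + 4*(-5)*conj(1)]
      = (1/16)[(11) + (7) + (-2*sqrt(2) - 2) + (10) + (-2 + 2*sqrt(2)) + (-4) + (-20)] = 0/16 = 0
  <chi_rho, chi_2> = (1/16)[1*(11)*conj(1) + 1*(7)*conj(1) + 2*(-sqrt(2) - 1)*conj(1) + 2*(5)*conj(1) + 2*(-1 + sqrt(2))*conj(1) + 4*(-1)*conj(-1) + 4*(-5)*conj(-1)]
      = (1/16)[(11) + (7) + (-2*sqrt(2) - 2) + (10) + (-2 + 2*sqrt(2)) + (4) + (20)] = 48/16 = 3
  <chi_rho, chi_3> = (1/16)[1*(11)*conj(1) + 1*(7)*conj(1) + 2*(-sqrt(2) - 1)*conj(-1) + 2*(5)*conj(1) + 2*(-1 + sqrt(2))*conj(-1) + 4*(-1)*conj(1) + 4*(-5)*conj(-1)]
      = (1/16)[(11) + (7) + (2 + 2*sqrt(2)) + (10) + (2 - 2*sqrt(2)) + (-4) + (20)] = 48/16 = 3
  <chi_rho, chi_4> = (1/16)[1*(11)*conj(1) + 1*(7)*conj(1) + 2*(-sqrt(2) - 1)*conj(-1) + 2*(5)*conj(1) + 2*(-1 + sqrt(2))*conj(-1) + 4*(-1)*conj(-1) + 4*(-5)*conj(1)]
      = (1/16)[(11) + (7) + (2 + 2*sqrt(2)) + (10) + (2 - 2*sqrt(2)) + (4) + (-20)] = 16/16 = 1
  <chi_rho, chi_5> = (1/16)[1*(11)*conj(2) + 1*(7)*conj(-2) + 2*(-sqrt(2) - 1)*conj(sqrt(2)) + 2*(5)*conj(0) + 2*(-1 + sqrt(2))*conj(-sqrt(2)) + 4*(-1)*conj(0) + 4*(-5)*conj(0)]
      = (1/16)[(22) + (-14) + (-4 - 2*sqrt(2)) + (0) + (-4 + 2*sqrt(2)) + (0) + (0)] = 0/16 = 0
  <chi_rho, chi_6> = (1/16)[1*(11)*conj(2) + 1*(7)*conj(2) + 2*(-sqrt(2) - 1)*conj(0) + 2*(5)*conj(-2) + 2*(-1 + sqrt(2))*conj(0) + 4*(-1)*conj(0) + 4*(-5)*conj(0)]
      = (1/16)[(22) + (14) + (0) + (-20) + (0) + (0) + (0)] = 16/16 = 1
  <chi_rho, chi_7> = (1/16)[1*(11)*conj(2) + 1*(7)*conj(-2) + 2*(-sqrt(2) - 1)*conj(-sqrt(2)) + 2*(5)*conj(0) + 2*(-1 + sqrt(2))*conj(sqrt(2)) + 4*(-1)*conj(0) + 4*(-5)*conj(0)]
      = (1/16)[(22) + (-14) + (2*sqrt(2) + 4) + (0) + (4 - 2*sqrt(2)) + (0) + (0)] = 16/16 = 1
Dimension check: dim(rho) = sum (mult * dim) = 0*1 + 3*1 + 3*1 + 1*1 + 0*2 + 1*2 + 1*2 = 11 = chi_rho(e) = 11.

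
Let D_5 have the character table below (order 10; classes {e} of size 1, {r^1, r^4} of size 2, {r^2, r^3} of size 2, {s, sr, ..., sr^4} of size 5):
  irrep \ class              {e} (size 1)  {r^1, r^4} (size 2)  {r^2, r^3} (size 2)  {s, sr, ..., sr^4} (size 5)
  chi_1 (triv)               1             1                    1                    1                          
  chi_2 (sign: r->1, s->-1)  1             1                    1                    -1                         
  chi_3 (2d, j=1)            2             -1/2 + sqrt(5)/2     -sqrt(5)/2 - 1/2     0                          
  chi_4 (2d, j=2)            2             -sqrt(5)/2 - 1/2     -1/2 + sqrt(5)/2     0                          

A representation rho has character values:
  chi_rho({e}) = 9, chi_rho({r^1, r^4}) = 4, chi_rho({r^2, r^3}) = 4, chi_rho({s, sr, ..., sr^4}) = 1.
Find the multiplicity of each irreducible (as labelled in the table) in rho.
Multiplicities: chi_1: 3, chi_2: 2, chi_3: 1, chi_4: 1.

Proof sketch: Use <chi_rho, chi> = (1/|G|) sum_C |C| * chi_rho(C) * conj(chi(C)) with |G| = 10 for each irreducible chi in the table:
  <chi_rho, chi_1> = (1/10)[1*(9)*conj(1) + 2*(4)*conj(1) + 2*(4)*conj(1) + 5*(1)*conj(1)]
      = (1/10)[(9) + (8) + (8) + (5)] = 30/10 = 3
  <chi_rho, chi_2> = (1/10)[1*(9)*conj(1) + 2*(4)*conj(1) + 2*(4)*conj(1) + 5*(1)*conj(-1)]
      = (1/10)[(9) + (8) + (8) + (-5)] = 20/10 = 2
  <chi_rho, chi_3> = (1/10)[1*(9)*conj(2) + 2*(4)*conj(-1/2 + sqrt(5)/2) + 2*(4)*conj(-sqrt(5)/2 - 1/2) + 5*(1)*conj(0)]
      = (1/10)[(18) + (-4 + 4*sqrt(5)) + (-4*sqrt(5) - 4) + (0)] = 10/10 = 1
  <chi_rho, chi_4> = (1/10)[1*(9)*conj(2) + 2*(4)*conj(-sqrt(5)/2 - 1/2) + 2*(4)*conj(-1/2 + sqrt(5)/2) + 5*(1)*conj(0)]
      = (1/10)[(18) + (-4*sqrt(5) - 4) + (-4 + 4*sqrt(5)) + (0)] = 10/10 = 1
Dimension check: dim(rho) = sum (mult * dim) = 3*1 + 2*1 + 1*2 + 1*2 = 9 = chi_rho(e) = 9.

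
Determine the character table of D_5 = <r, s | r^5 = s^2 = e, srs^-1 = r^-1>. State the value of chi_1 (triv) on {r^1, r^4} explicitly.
Conjugacy classes: {e} of size 1, {r^1, r^4} of size 2, {r^2, r^3} of size 2, {s, sr, ..., sr^4} of size 5.
Character table:
  irrep \ class              {e} (size 1)  {r^1, r^4} (size 2)  {r^2, r^3} (size 2)  {s, sr, ..., sr^4} (size 5)
  chi_1 (triv)               1             1                    1                    1                          
  chi_2 (sign: r->1, s->-1)  1             1                    1                    -1                         
  chi_3 (2d, j=1)            2             -1/2 + sqrt(5)/2     -sqrt(5)/2 - 1/2     0                          
  chi_4 (2d, j=2)            2             -sqrt(5)/2 - 1/2     -1/2 + sqrt(5)/2     0                          

Spot check: chi_1 (triv) on {r^1, r^4} = 1.

Derivation: D_5 has order 2*5 = 10 with 4 conjugacy classes, hence 4 irreducibles. Sum of squared dims 1 + 1 + 4 + 4 = 10 = |G|. Linear characters come from the abelianisation; the 2-dimensional irreps have character r^k -> 2*cos(2*pi*j*k/5), reflections -> 0.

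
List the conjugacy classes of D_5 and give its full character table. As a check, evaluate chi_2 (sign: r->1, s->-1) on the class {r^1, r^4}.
Conjugacy classes: {e} of size 1, {r^1, r^4} of size 2, {r^2, r^3} of size 2, {s, sr, ..., sr^4} of size 5.
Character table:
  irrep \ class              {e} (size 1)  {r^1, r^4} (size 2)  {r^2, r^3} (size 2)  {s, sr, ..., sr^4} (size 5)
  chi_1 (triv)               1             1                    1                    1                          
  chi_2 (sign: r->1, s->-1)  1             1                    1                    -1                         
  chi_3 (2d, j=1)            2             -1/2 + sqrt(5)/2     -sqrt(5)/2 - 1/2     0                          
  chi_4 (2d, j=2)            2             -sqrt(5)/2 - 1/2     -1/2 + sqrt(5)/2     0                          

Spot check: chi_2 (sign: r->1, s->-1) on {r^1, r^4} = 1.

Justification: D_5 has order 2*5 = 10 with 4 conjugacy classes, hence 4 irreducibles. Sum of squared dims 1 + 1 + 4 + 4 = 10 = |G|. Linear characters come from the abelianisation; the 2-dimensional irreps have character r^k -> 2*cos(2*pi*j*k/5), reflections -> 0.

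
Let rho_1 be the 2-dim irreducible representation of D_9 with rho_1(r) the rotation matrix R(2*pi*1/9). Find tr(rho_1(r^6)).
chi_{rho_1}(r^6) = 2*cos(2*pi*1*6/9) = -1

Proof sketch: rho_1(r^6) is rotation by angle 2*pi*1*6/9, whose trace is 2*cos(2*pi*1*6/9) = -1.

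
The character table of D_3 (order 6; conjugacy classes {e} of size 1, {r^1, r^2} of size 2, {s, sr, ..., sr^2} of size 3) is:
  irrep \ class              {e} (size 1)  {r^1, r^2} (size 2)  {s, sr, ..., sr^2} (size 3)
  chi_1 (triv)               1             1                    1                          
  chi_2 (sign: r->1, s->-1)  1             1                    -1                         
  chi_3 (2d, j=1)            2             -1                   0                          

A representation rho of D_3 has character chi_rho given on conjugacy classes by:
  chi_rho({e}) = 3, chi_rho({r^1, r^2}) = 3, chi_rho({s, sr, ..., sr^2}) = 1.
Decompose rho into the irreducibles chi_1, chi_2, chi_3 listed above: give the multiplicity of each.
Multiplicities: chi_1: 2, chi_2: 1, chi_3: 0.

Derivation: Use <chi_rho, chi> = (1/|G|) sum_C |C| * chi_rho(C) * conj(chi(C)) with |G| = 6 for each irreducible chi in the table:
  <chi_rho, chi_1> = (1/6)[1*(3)*conj(1) + 2*(3)*conj(1) + 3*(1)*conj(1)]
      = (1/6)[(3) + (6) + (3)] = 12/6 = 2
  <chi_rho, chi_2> = (1/6)[1*(3)*conj(1) + 2*(3)*conj(1) + 3*(1)*conj(-1)]
      = (1/6)[(3) + (6) + (-3)] = 6/6 = 1
  <chi_rho, chi_3> = (1/6)[1*(3)*conj(2) + 2*(3)*conj(-1) + 3*(1)*conj(0)]
      = (1/6)[(6) + (-6) + (0)] = 0/6 = 0
Dimension check: dim(rho) = sum (mult * dim) = 2*1 + 1*1 + 0*2 = 3 = chi_rho(e) = 3.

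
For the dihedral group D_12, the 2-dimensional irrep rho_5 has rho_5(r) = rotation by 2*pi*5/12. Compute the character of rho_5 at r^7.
chi_{rho_5}(r^7) = 2*cos(2*pi*5*7/12) = sqrt(3)

Details: rho_5(r^7) is rotation by angle 2*pi*5*7/12, whose trace is 2*cos(2*pi*5*7/12) = sqrt(3).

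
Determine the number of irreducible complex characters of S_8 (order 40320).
22

Argument: The number of irreducible complex representations of a finite group equals its number of conjugacy classes. Conjugacy classes in S_8 correspond to cycle types, i.e. partitions of 8; there are p(8) = 22 of them, so S_8 (order 40320) has exactly 22 irreducible complex representations.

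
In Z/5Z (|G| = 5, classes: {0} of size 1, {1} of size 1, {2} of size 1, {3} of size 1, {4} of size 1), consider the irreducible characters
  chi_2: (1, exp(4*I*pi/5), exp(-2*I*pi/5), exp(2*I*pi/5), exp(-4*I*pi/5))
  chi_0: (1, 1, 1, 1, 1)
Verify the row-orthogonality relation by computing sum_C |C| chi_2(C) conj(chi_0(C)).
Sum = 0; so <chi_2, chi_0> = 0 (distinct irreducibles are orthogonal).

Proof sketch: Compute term by term over conjugacy classes (|C| * chi_2(C) * conj(chi_0(C))):
  1*(1)*conj(1) + 1*(exp(4*I*pi/5))*conj(1) + 1*(exp(-2*I*pi/5))*conj(1) + 1*(exp(2*I*pi/5))*conj(1) + 1*(exp(-4*I*pi/5))*conj(1)
  = (1) + (exp(4*I*pi/5)) + (exp(-2*I*pi/5)) + (exp(2*I*pi/5)) + (exp(-4*I*pi/5))
  = 0.
(Exp terms are combined using exp(i*s)*conj(exp(i*t)) = exp(i*(s-t)), and sums of them are collapsed using the identity that for every m > 1 the m distinct m-th roots of unity sum to 0, e.g. 1 + exp(2*I*pi/3) + exp(-2*I*pi/3) = 0.)
Dividing by |G| = 5 gives 0/5 = 0, matching the row-orthogonality relation <chi_2, chi_0> = [chi_2 = chi_0].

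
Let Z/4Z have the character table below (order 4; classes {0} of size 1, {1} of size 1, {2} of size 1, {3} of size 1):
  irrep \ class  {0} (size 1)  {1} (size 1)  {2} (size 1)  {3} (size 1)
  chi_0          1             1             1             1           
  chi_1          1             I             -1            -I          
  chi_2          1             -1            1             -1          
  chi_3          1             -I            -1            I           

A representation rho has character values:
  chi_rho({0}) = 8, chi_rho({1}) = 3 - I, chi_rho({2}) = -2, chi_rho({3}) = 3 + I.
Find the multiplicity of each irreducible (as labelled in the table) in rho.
Multiplicities: chi_0: 3, chi_1: 2, chi_2: 0, chi_3: 3.

Explanation: Use <chi_rho, chi> = (1/|G|) sum_C |C| * chi_rho(C) * conj(chi(C)) with |G| = 4 for each irreducible chi in the table:
  <chi_rho, chi_0> = (1/4)[1*(8)*conj(1) + 1*(3 - I)*conj(1) + 1*(-2)*conj(1) + 1*(3 + I)*conj(1)]
      = (1/4)[(8) + (3 - I) + (-2) + (3 + I)] = 12/4 = 3
  <chi_rho, chi_1> = (1/4)[1*(8)*conj(1) + 1*(3 - I)*conj(I) + 1*(-2)*conj(-1) + 1*(3 + I)*conj(-I)]
      = (1/4)[(8) + (-1 - 3*I) + (2) + (-1 + 3*I)] = 8/4 = 2
  <chi_rho, chi_2> = (1/4)[1*(8)*conj(1) + 1*(3 - I)*conj(-1) + 1*(-2)*conj(1) + 1*(3 + I)*conj(-1)]
      = (1/4)[(8) + (-3 + I) + (-2) + (-3 - I)] = 0/4 = 0
  <chi_rho, chi_3> = (1/4)[1*(8)*conj(1) + 1*(3 - I)*conj(-I) + 1*(-2)*conj(-1) + 1*(3 + I)*conj(I)]
      = (1/4)[(8) + (1 + 3*I) + (2) + (1 - 3*I)] = 12/4 = 3
(Exp terms are combined using exp(i*s)*conj(exp(i*t)) = exp(i*(s-t)), and sums of them are collapsed using the identity that for every m > 1 the m distinct m-th roots of unity sum to 0, e.g. 1 + exp(2*I*pi/3) + exp(-2*I*pi/3) = 0.)
Dimension check: dim(rho) = sum (mult * dim) = 3*1 + 2*1 + 0*1 + 3*1 = 8 = chi_rho(e) = 8.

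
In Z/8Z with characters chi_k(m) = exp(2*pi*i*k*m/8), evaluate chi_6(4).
chi_6(4) = zeta_8^24 = 1

chi_6(4) = zeta_8^(6*4) = zeta_8^24. Since zeta_8^8 = 1, this equals zeta_8^0 = exp(2*pi*i*0/8) = 1.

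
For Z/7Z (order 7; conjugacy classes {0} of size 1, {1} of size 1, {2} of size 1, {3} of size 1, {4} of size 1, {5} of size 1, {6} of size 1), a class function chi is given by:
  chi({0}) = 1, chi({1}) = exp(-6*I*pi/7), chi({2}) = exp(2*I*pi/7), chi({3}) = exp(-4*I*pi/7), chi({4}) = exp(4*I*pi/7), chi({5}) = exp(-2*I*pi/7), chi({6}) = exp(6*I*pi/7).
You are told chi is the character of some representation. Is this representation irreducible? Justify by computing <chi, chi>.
Irreducible: <chi, chi> = 1.

Justification: <chi, chi> = (1/|G|) sum_C |C| * |chi(C)|^2 = (1/7)[1*|1|^2 + 1*|exp(-6*I*pi/7)|^2 + 1*|exp(2*I*pi/7)|^2 + 1*|exp(-4*I*pi/7)|^2 + 1*|exp(4*I*pi/7)|^2 + 1*|exp(-2*I*pi/7)|^2 + 1*|exp(6*I*pi/7)|^2]
  = (1/7)[(1) + (1) + (1) + (1) + (1) + (1) + (1)] = 7/7 = 1.
(Exp terms are combined using exp(i*s)*conj(exp(i*t)) = exp(i*(s-t)), and sums of them are collapsed using the identity that for every m > 1 the m distinct m-th roots of unity sum to 0, e.g. 1 + exp(2*I*pi/3) + exp(-2*I*pi/3) = 0.)
A character is irreducible iff <chi, chi> = 1, so this representation is irreducible.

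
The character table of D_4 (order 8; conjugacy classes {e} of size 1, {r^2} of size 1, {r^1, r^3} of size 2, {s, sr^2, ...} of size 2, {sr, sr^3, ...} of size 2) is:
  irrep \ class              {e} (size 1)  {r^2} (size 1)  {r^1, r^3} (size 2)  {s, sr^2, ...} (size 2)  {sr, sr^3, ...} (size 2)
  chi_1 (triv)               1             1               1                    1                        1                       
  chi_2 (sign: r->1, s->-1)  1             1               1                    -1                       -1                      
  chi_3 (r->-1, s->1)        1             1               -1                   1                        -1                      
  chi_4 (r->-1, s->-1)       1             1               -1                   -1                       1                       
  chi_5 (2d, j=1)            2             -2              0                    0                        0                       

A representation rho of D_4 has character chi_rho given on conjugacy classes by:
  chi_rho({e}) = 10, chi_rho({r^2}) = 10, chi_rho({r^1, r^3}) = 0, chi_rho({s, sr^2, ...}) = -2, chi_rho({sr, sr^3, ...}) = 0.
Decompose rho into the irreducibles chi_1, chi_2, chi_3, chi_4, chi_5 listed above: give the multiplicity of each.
Multiplicities: chi_1: 2, chi_2: 3, chi_3: 2, chi_4: 3, chi_5: 0.

Derivation: Use <chi_rho, chi> = (1/|G|) sum_C |C| * chi_rho(C) * conj(chi(C)) with |G| = 8 for each irreducible chi in the table:
  <chi_rho, chi_1> = (1/8)[1*(10)*conj(1) + 1*(10)*conj(1) + 2*(0)*conj(1) + 2*(-2)*conj(1) + 2*(0)*conj(1)]
      = (1/8)[(10) + (10) + (0) + (-4) + (0)] = 16/8 = 2
  <chi_rho, chi_2> = (1/8)[1*(10)*conj(1) + 1*(10)*conj(1) + 2*(0)*conj(1) + 2*(-2)*conj(-1) + 2*(0)*conj(-1)]
      = (1/8)[(10) + (10) + (0) + (4) + (0)] = 24/8 = 3
  <chi_rho, chi_3> = (1/8)[1*(10)*conj(1) + 1*(10)*conj(1) + 2*(0)*conj(-1) + 2*(-2)*conj(1) + 2*(0)*conj(-1)]
      = (1/8)[(10) + (10) + (0) + (-4) + (0)] = 16/8 = 2
  <chi_rho, chi_4> = (1/8)[1*(10)*conj(1) + 1*(10)*conj(1) + 2*(0)*conj(-1) + 2*(-2)*conj(-1) + 2*(0)*conj(1)]
      = (1/8)[(10) + (10) + (0) + (4) + (0)] = 24/8 = 3
  <chi_rho, chi_5> = (1/8)[1*(10)*conj(2) + 1*(10)*conj(-2) + 2*(0)*conj(0) + 2*(-2)*conj(0) + 2*(0)*conj(0)]
      = (1/8)[(20) + (-20) + (0) + (0) + (0)] = 0/8 = 0
Dimension check: dim(rho) = sum (mult * dim) = 2*1 + 3*1 + 2*1 + 3*1 + 0*2 = 10 = chi_rho(e) = 10.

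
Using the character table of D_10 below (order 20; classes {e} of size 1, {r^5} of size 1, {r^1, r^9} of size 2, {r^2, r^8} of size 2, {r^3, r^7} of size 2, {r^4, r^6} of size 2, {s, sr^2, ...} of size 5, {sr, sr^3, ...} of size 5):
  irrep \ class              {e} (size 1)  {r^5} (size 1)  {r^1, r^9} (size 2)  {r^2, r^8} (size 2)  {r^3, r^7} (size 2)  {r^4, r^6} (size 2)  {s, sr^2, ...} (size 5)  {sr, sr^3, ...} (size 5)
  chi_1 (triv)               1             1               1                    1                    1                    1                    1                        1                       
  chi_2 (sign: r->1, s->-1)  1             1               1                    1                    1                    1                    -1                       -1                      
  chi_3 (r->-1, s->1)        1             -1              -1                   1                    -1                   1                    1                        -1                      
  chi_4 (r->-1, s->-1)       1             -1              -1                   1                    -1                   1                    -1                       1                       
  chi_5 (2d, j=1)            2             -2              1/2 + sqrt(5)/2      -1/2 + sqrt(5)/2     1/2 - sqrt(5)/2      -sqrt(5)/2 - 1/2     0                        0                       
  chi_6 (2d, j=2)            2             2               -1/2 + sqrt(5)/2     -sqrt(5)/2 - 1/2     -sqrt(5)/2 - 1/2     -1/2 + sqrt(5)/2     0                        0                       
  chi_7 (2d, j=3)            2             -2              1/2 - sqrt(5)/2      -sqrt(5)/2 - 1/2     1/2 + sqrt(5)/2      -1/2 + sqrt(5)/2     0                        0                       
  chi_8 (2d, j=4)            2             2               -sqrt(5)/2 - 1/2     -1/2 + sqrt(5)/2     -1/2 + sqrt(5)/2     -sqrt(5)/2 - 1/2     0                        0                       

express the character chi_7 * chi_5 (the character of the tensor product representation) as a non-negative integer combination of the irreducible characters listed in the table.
chi_7 tensor chi_5 = chi_6 + chi_8 (all other irreducibles have multiplicity 0).

Derivation: The character of a tensor product is the pointwise product (chi_7 * chi_5)(C) = chi_7(C) * chi_5(C):
  {e}: (2)*(2), {r^5}: (-2)*(-2), {r^1, r^9}: (1/2 - sqrt(5)/2)*(1/2 + sqrt(5)/2), {r^2, r^8}: (-sqrt(5)/2 - 1/2)*(-1/2 + sqrt(5)/2), {r^3, r^7}: (1/2 + sqrt(5)/2)*(1/2 - sqrt(5)/2), {r^4, r^6}: (-1/2 + sqrt(5)/2)*(-sqrt(5)/2 - 1/2), {s, sr^2, ...}: (0)*(0), {sr, sr^3, ...}: (0)*(0)
so (chi_7 * chi_5) takes values
  {e} -> 4, {r^5} -> 4, {r^1, r^9} -> -1, {r^2, r^8} -> -1, {r^3, r^7} -> -1, {r^4, r^6} -> -1, {s, sr^2, ...} -> 0, {sr, sr^3, ...} -> 0.
Now take the inner product of this character with each irreducible chi from the table, <chi_7*chi_5, chi> = (1/20) sum_C |C| (chi_7*chi_5)(C) conj(chi(C)):
  <chi_7*chi_5, chi_1> = (1/20)[1*(4)*conj(1) + 1*(4)*conj(1) + 2*(-1)*conj(1) + 2*(-1)*conj(1) + 2*(-1)*conj(1) + 2*(-1)*conj(1) + 5*(0)*conj(1) + 5*(0)*conj(1)]
      = (1/20)[(4) + (4) + (-2) + (-2) + (-2) + (-2) + (0) + (0)] = 0/20 = 0
  <chi_7*chi_5, chi_2> = (1/20)[1*(4)*conj(1) + 1*(4)*conj(1) + 2*(-1)*conj(1) + 2*(-1)*conj(1) + 2*(-1)*conj(1) + 2*(-1)*conj(1) + 5*(0)*conj(-1) + 5*(0)*conj(-1)]
      = (1/20)[(4) + (4) + (-2) + (-2) + (-2) + (-2) + (0) + (0)] = 0/20 = 0
  <chi_7*chi_5, chi_3> = (1/20)[1*(4)*conj(1) + 1*(4)*conj(-1) + 2*(-1)*conj(-1) + 2*(-1)*conj(1) + 2*(-1)*conj(-1) + 2*(-1)*conj(1) + 5*(0)*conj(1) + 5*(0)*conj(-1)]
      = (1/20)[(4) + (-4) + (2) + (-2) + (2) + (-2) + (0) + (0)] = 0/20 = 0
  <chi_7*chi_5, chi_4> = (1/20)[1*(4)*conj(1) + 1*(4)*conj(-1) + 2*(-1)*conj(-1) + 2*(-1)*conj(1) + 2*(-1)*conj(-1) + 2*(-1)*conj(1) + 5*(0)*conj(-1) + 5*(0)*conj(1)]
      = (1/20)[(4) + (-4) + (2) + (-2) + (2) + (-2) + (0) + (0)] = 0/20 = 0
  <chi_7*chi_5, chi_5> = (1/20)[1*(4)*conj(2) + 1*(4)*conj(-2) + 2*(-1)*conj(1/2 + sqrt(5)/2) + 2*(-1)*conj(-1/2 + sqrt(5)/2) + 2*(-1)*conj(1/2 - sqrt(5)/2) + 2*(-1)*conj(-sqrt(5)/2 - 1/2) + 5*(0)*conj(0) + 5*(0)*conj(0)]
      = (1/20)[(8) + (-8) + (-sqrt(5) - 1) + (1 - sqrt(5)) + (-1 + sqrt(5)) + (1 + sqrt(5)) + (0) + (0)] = 0/20 = 0
  <chi_7*chi_5, chi_6> = (1/20)[1*(4)*conj(2) + 1*(4)*conj(2) + 2*(-1)*conj(-1/2 + sqrt(5)/2) + 2*(-1)*conj(-sqrt(5)/2 - 1/2) + 2*(-1)*conj(-sqrt(5)/2 - 1/2) + 2*(-1)*conj(-1/2 + sqrt(5)/2) + 5*(0)*conj(0) + 5*(0)*conj(0)]
      = (1/20)[(8) + (8) + (1 - sqrt(5)) + (1 + sqrt(5)) + (1 + sqrt(5)) + (1 - sqrt(5)) + (0) + (0)] = 20/20 = 1
  <chi_7*chi_5, chi_7> = (1/20)[1*(4)*conj(2) + 1*(4)*conj(-2) + 2*(-1)*conj(1/2 - sqrt(5)/2) + 2*(-1)*conj(-sqrt(5)/2 - 1/2) + 2*(-1)*conj(1/2 + sqrt(5)/2) + 2*(-1)*conj(-1/2 + sqrt(5)/2) + 5*(0)*conj(0) + 5*(0)*conj(0)]
      = (1/20)[(8) + (-8) + (-1 + sqrt(5)) + (1 + sqrt(5)) + (-sqrt(5) - 1) + (1 - sqrt(5)) + (0) + (0)] = 0/20 = 0
  <chi_7*chi_5, chi_8> = (1/20)[1*(4)*conj(2) + 1*(4)*conj(2) + 2*(-1)*conj(-sqrt(5)/2 - 1/2) + 2*(-1)*conj(-1/2 + sqrt(5)/2) + 2*(-1)*conj(-1/2 + sqrt(5)/2) + 2*(-1)*conj(-sqrt(5)/2 - 1/2) + 5*(0)*conj(0) + 5*(0)*conj(0)]
      = (1/20)[(8) + (8) + (1 + sqrt(5)) + (1 - sqrt(5)) + (1 - sqrt(5)) + (1 + sqrt(5)) + (0) + (0)] = 20/20 = 1
Hence the multiplicities are chi_6: 1, chi_8: 1. Dimension check: dim(chi_7)*dim(chi_5) = 2*2 = 4 and sum (mult * dim) = 1*2 + 1*2 = 4.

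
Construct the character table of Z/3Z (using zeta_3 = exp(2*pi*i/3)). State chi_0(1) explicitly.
Character table of Z/3Z (irreps indexed chi_0,...,chi_2 with chi_k(m) = zeta_3^(k*m), zeta_3 = exp(2*pi*i/3)):
  irrep \ class  {0} (size 1)  {1} (size 1)    {2} (size 1)  
  chi_0          1             1               1             
  chi_1          1             exp(2*I*pi/3)   exp(-2*I*pi/3)
  chi_2          1             exp(-2*I*pi/3)  exp(2*I*pi/3) 

Spot check: chi_0(1) = zeta_3^(0*1) = zeta_3^0 = 1.

Details: Z/3Z is abelian, so all 3 irreducible complex representations are 1-dimensional. They are given by chi_k(m) = zeta_3^(k*m) for k = 0,...,2. Row orthogonality: sum_m chi_k(m) conj(chi_l(m)) = 3 * [k = l].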